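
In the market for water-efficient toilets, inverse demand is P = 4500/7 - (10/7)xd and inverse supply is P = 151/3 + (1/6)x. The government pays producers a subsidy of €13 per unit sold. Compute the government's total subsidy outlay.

Government cost = 330616/67

Pre-subsidy: 4500/7 - (10/7)x = 151/3 + (1/6)x gives x* = 24886/67 and P* = 7520/67.
With the subsidy, sellers receive Ps = Pb + 13 for each unit, where Pb is the price buyers pay.
On the curves, Pb = 4500/7 - (10/7)x and Ps = 151/3 + (1/6)x; the wedge Ps − Pb = 13 gives 151/3 + (1/6)x − (4500/7 - (10/7)x) = 13, so x' = 25432/67.
Then Pb = 4500/7 − (10/7)·(25432/67) = 6740/67 and Ps = 151/3 + (1/6)·(25432/67) = 7611/67.
Government outlay = subsidy × quantity = 13 × 25432/67 = 330616/67.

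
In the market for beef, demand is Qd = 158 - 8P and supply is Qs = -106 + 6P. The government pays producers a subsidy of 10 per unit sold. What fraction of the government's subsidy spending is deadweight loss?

Pre-subsidy: 158 - 8P = -106 + 6P gives P* = 132/7, Q* = 50/7.
With the subsidy, sellers receive Ps = Pb + 10 for each unit, where Pb is the price buyers pay.
Supply in terms of Pb becomes Qs = -106 + 6(Pb + 10) = -46 + 6Pb. Setting this equal to demand: 158 - 8Pb = -46 + 6Pb, so Pb = 102/7.
Sellers receive Ps = 102/7 + 10 = 172/7; Q' = 158 − 8·(102/7) = 290/7.
ΔCS = ½(50/7 + 290/7)(132/7 − 102/7) = 5100/49; ΔPS = ½(50/7 + 290/7)(172/7 − 132/7) = 6800/49.
Government spending = 10 × 290/7 = 2900/7.
DWL = ½ × 10 × (290/7 − 50/7) = 1200/7; fraction = (1200/7) / (2900/7) = 12/29.

DWL / government spending = 12/29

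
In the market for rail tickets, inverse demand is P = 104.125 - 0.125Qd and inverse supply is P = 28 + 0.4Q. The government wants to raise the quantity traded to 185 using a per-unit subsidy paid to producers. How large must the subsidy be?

Required subsidy s = 21 per unit

At Q = 185, from the demand curve buyers pay Pb = 104.125 − 0.125·185 = 81; from the supply curve sellers need Ps = 28 + 0.4·185 = 102.
The subsidy must fill the gap: s = Ps − Pb = 102 − 81 = 21.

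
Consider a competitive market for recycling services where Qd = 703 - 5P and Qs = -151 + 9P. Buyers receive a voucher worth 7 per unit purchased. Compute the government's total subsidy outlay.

Government cost = 2943.5

Pre-subsidy: 703 - 5P = -151 + 9P gives P* = 61, Q* = 398.
With the rebate, buyers effectively pay Pb = Ps − 7, where Ps is the price sellers receive.
Demand in terms of Ps becomes Qd = 703 − 5(Ps − 7) = 738 - 5Ps. Setting this equal to supply: 738 - 5Ps = -151 + 9Ps, so Ps = 63.5.
Buyers pay Pb = 63.5 − 7 = 56.5; Q' = -151 + 9·63.5 = 420.5.
Government outlay = subsidy × quantity = 7 × 420.5 = 2943.5.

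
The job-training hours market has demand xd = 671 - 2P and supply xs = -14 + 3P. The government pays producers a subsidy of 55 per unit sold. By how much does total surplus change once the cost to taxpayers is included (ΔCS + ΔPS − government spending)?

Net change in total surplus = -1815

Pre-subsidy: 671 - 2P = -14 + 3P gives P* = 137, x* = 397.
With the subsidy, sellers receive Ps = Pb + 55 for each unit, where Pb is the price buyers pay.
Supply in terms of Pb becomes xs = -14 + 3(Pb + 55) = 151 + 3Pb. Setting this equal to demand: 671 - 2Pb = 151 + 3Pb, so Pb = 104.
Sellers receive Ps = 104 + 55 = 159; x' = 671 − 2·104 = 463.
ΔCS = ½(397 + 463)(137 − 104) = 14190; ΔPS = ½(397 + 463)(159 − 137) = 9460.
Government spending = 55 × 463 = 25465.
Net change = 14190 + 9460 − 25465 = -1815. The loss equals the DWL triangle ½·55·66.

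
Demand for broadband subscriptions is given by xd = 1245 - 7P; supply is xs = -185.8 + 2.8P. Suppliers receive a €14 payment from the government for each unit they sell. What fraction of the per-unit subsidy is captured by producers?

Pre-subsidy: 1245 - 7P = -185.8 + 2.8P gives P* = 146, x* = 223.
With the subsidy, sellers receive Ps = Pb + 14 for each unit, where Pb is the price buyers pay.
Supply in terms of Pb becomes xs = -185.8 + 2.8(Pb + 14) = -146.6 + 2.8Pb. Setting this equal to demand: 1245 - 7Pb = -146.6 + 2.8Pb, so Pb = 142.
Sellers receive Ps = 142 + 14 = 156; x' = 1245 − 7·142 = 251.
Buyers' price falls by P* − Pb = 146 − 142 = 4; sellers' price rises by Ps − P* = 156 − 146 = 10.
So producers capture 10/14 = 5/7 of each unit of subsidy.

Producer share = 5/7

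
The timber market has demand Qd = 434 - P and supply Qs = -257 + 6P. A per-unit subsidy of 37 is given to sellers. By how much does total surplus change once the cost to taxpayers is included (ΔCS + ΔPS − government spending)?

Net change in total surplus = -4107/7

Pre-subsidy: 434 - P = -257 + 6P gives P* = 691/7, Q* = 2347/7.
With the subsidy, sellers receive Ps = Pb + 37 for each unit, where Pb is the price buyers pay.
Supply in terms of Pb becomes Qs = -257 + 6(Pb + 37) = -35 + 6Pb. Setting this equal to demand: 434 - Pb = -35 + 6Pb, so Pb = 67.
Sellers receive Ps = 67 + 37 = 104; Q' = 434 − 1·67 = 367.
ΔCS = ½(2347/7 + 367)(691/7 − 67) = 545676/49; ΔPS = ½(2347/7 + 367)(104 − 691/7) = 90946/49.
Government spending = 37 × 367 = 13579.
Net change = 545676/49 + 90946/49 − 13579 = -4107/7. The loss equals the DWL triangle ½·37·222/7.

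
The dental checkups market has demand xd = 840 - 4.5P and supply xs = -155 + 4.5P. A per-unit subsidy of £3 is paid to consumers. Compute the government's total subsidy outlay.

Pre-subsidy: 840 - 4.5P = -155 + 4.5P gives P* = 995/9, x* = 342.5.
With the rebate, buyers effectively pay Pb = Ps − 3, where Ps is the price sellers receive.
Demand in terms of Ps becomes xd = 840 − 4.5(Ps − 3) = 853.5 - 4.5Ps. Setting this equal to supply: 853.5 - 4.5Ps = -155 + 4.5Ps, so Ps = 2017/18.
Buyers pay Pb = 2017/18 − 3 = 1963/18; x' = -155 + 4.5·(2017/18) = 349.25.
Government outlay = subsidy × quantity = 3 × 349.25 = 1047.75.

Government cost = £1047.75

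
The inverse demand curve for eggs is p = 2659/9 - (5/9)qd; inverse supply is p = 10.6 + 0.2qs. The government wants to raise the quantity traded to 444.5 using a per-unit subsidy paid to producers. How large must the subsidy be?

Required subsidy s = 51 per unit

At q = 444.5, from the demand curve buyers pay pb = 2659/9 − (5/9)·444.5 = 48.5; from the supply curve sellers need ps = 10.6 + 0.2·444.5 = 99.5.
The subsidy must fill the gap: s = ps − pb = 99.5 − 48.5 = 51.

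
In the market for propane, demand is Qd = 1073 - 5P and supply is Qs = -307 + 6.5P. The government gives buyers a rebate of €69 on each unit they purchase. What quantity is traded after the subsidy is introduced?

Pre-subsidy: 1073 - 5P = -307 + 6.5P gives P* = 120, Q* = 473.
With the rebate, buyers effectively pay Pb = Ps − 69, where Ps is the price sellers receive.
Demand in terms of Ps becomes Qd = 1073 − 5(Ps − 69) = 1418 - 5Ps. Setting this equal to supply: 1418 - 5Ps = -307 + 6.5Ps, so Ps = 150.
Buyers pay Pb = 150 − 69 = 81; Q' = -307 + 6.5·150 = 668.

Q' = 668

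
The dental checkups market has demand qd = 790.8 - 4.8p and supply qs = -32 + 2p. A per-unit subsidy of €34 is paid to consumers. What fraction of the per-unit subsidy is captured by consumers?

Pre-subsidy: 790.8 - 4.8p = -32 + 2p gives p* = 121, q* = 210.
With the rebate, buyers effectively pay pb = ps − 34, where ps is the price sellers receive.
Demand in terms of ps becomes qd = 790.8 − 4.8(ps − 34) = 954 - 4.8ps. Setting this equal to supply: 954 - 4.8ps = -32 + 2ps, so ps = 145.
Buyers pay pb = 145 − 34 = 111; q' = -32 + 2·145 = 258.
Buyers' price falls by p* − pb = 121 − 111 = 10; sellers' price rises by ps − p* = 145 − 121 = 24.
So consumers capture 10/34 = 5/17 of each unit of subsidy.

Consumer share = 5/17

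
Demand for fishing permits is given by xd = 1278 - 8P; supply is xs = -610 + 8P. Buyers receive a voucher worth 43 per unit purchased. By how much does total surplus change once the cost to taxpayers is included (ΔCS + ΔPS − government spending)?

Pre-subsidy: 1278 - 8P = -610 + 8P gives P* = 118, x* = 334.
With the rebate, buyers effectively pay Pb = Ps − 43, where Ps is the price sellers receive.
Demand in terms of Ps becomes xd = 1278 − 8(Ps − 43) = 1622 - 8Ps. Setting this equal to supply: 1622 - 8Ps = -610 + 8Ps, so Ps = 139.5.
Buyers pay Pb = 139.5 − 43 = 96.5; x' = -610 + 8·139.5 = 506.
ΔCS = ½(334 + 506)(118 − 96.5) = 9030; ΔPS = ½(334 + 506)(139.5 − 118) = 9030.
Government spending = 43 × 506 = 21758.
Net change = 9030 + 9030 − 21758 = -3698. The loss equals the DWL triangle ½·43·172.

Net change in total surplus = -3698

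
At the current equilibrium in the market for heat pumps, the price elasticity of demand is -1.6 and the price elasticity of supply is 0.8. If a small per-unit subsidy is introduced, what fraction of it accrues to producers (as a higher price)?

Producer share = 2/3

For a small subsidy around the equilibrium, the benefit split depends on the relative slopes, which at a point are proportional to the elasticities.
Buyer share = εs/(εs + |εd|) = 0.8/(0.8 + 1.6) = 1/3; seller share = |εd|/(εs + |εd|) = 2/3.
So producers capture 2/3 of the subsidy.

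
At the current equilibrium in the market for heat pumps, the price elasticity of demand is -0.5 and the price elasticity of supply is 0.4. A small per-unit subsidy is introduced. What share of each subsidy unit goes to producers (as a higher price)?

Producer share = 5/9

For a small subsidy around the equilibrium, the benefit split depends on the relative slopes, which at a point are proportional to the elasticities.
Buyer share = εs/(εs + |εd|) = 0.4/(0.4 + 0.5) = 4/9; seller share = |εd|/(εs + |εd|) = 5/9.
So producers capture 5/9 of the subsidy.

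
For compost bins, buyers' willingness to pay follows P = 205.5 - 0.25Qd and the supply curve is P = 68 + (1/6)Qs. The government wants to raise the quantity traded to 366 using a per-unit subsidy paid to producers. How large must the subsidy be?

Required subsidy s = 15 per unit

At Q = 366, from the demand curve buyers pay Pb = 205.5 − 0.25·366 = 114; from the supply curve sellers need Ps = 68 + (1/6)·366 = 129.
The subsidy must fill the gap: s = Ps − Pb = 129 − 114 = 15.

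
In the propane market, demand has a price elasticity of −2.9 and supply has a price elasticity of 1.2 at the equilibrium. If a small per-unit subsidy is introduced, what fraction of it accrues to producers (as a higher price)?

For a small subsidy around the equilibrium, the benefit split depends on the relative slopes, which at a point are proportional to the elasticities.
Buyer share = εs/(εs + |εd|) = 1.2/(1.2 + 2.9) = 12/41; seller share = |εd|/(εs + |εd|) = 29/41.
So producers capture 29/41 of the subsidy.

Producer share = 29/41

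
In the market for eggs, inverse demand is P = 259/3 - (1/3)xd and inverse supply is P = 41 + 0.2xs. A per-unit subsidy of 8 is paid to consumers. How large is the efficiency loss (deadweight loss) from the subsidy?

Deadweight loss = 60

Pre-subsidy: 259/3 - (1/3)x = 41 + 0.2x gives x* = 85 and P* = 58.
With the rebate, buyers effectively pay Pb = Ps − 8, where Ps is the price sellers receive.
On the curves, Pb = 259/3 - (1/3)x and Ps = 41 + 0.2x; the wedge Ps − Pb = 8 gives 41 + 0.2x − (259/3 - (1/3)x) = 8, so x' = 100.
Then Pb = 259/3 − (1/3)·100 = 53 and Ps = 41 + 0.2·100 = 61.
The subsidy expands output by 100 − 85 = 15 past the efficient level; on those units the gap between marginal cost and willingness to pay runs from 0 up to 8.
DWL = ½ × 8 × 15 = 60.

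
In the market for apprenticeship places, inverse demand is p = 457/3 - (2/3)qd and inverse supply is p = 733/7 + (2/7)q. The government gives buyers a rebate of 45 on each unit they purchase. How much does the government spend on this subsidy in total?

Government cost = 4376.25

Pre-subsidy: 457/3 - (2/3)q = 733/7 + (2/7)q gives q* = 50 and p* = 119.
With the rebate, buyers effectively pay pb = ps − 45, where ps is the price sellers receive.
On the curves, pb = 457/3 - (2/3)q and ps = 733/7 + (2/7)q; the wedge ps − pb = 45 gives 733/7 + (2/7)q − (457/3 - (2/3)q) = 45, so q' = 97.25.
Then pb = 457/3 − (2/3)·97.25 = 87.5 and ps = 733/7 + (2/7)·97.25 = 132.5.
Government outlay = subsidy × quantity = 45 × 97.25 = 4376.25.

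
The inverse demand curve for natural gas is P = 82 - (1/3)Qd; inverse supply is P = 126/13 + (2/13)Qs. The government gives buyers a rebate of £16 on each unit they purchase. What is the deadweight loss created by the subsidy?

Deadweight loss = 4992/19

Pre-subsidy: 82 - (1/3)Q = 126/13 + (2/13)Q gives Q* = 2820/19 and P* = 618/19.
With the rebate, buyers effectively pay Pb = Ps − 16, where Ps is the price sellers receive.
On the curves, Pb = 82 - (1/3)Q and Ps = 126/13 + (2/13)Q; the wedge Ps − Pb = 16 gives 126/13 + (2/13)Q − (82 - (1/3)Q) = 16, so Q' = 3444/19.
Then Pb = 82 − (1/3)·(3444/19) = 410/19 and Ps = 126/13 + (2/13)·(3444/19) = 714/19.
The subsidy expands output by 3444/19 − 2820/19 = 624/19 past the efficient level; on those units the gap between marginal cost and willingness to pay runs from 0 up to 16.
DWL = ½ × 16 × 624/19 = 4992/19.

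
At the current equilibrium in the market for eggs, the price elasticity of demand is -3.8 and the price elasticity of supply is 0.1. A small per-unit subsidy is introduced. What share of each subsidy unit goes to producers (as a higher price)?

For a small subsidy around the equilibrium, the benefit split depends on the relative slopes, which at a point are proportional to the elasticities.
Buyer share = εs/(εs + |εd|) = 0.1/(0.1 + 3.8) = 1/39; seller share = |εd|/(εs + |εd|) = 38/39.
So producers capture 38/39 of the subsidy.

Producer share = 38/39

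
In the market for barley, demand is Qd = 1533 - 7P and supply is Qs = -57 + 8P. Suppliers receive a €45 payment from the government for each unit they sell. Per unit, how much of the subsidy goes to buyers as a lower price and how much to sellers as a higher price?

Pre-subsidy: 1533 - 7P = -57 + 8P gives P* = 106, Q* = 791.
With the subsidy, sellers receive Ps = Pb + 45 for each unit, where Pb is the price buyers pay.
Supply in terms of Pb becomes Qs = -57 + 8(Pb + 45) = 303 + 8Pb. Setting this equal to demand: 1533 - 7Pb = 303 + 8Pb, so Pb = 82.
Sellers receive Ps = 82 + 45 = 127; Q' = 1533 − 7·82 = 959.
Buyers' price falls by P* − Pb = 106 − 82 = 24; sellers' price rises by Ps − P* = 127 − 106 = 21.

Buyers gain €24 per unit; sellers gain €21 per unit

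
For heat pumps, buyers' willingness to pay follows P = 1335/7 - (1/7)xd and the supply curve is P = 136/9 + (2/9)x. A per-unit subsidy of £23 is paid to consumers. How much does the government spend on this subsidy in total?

Government cost = £12512

Pre-subsidy: 1335/7 - (1/7)x = 136/9 + (2/9)x gives x* = 481 and P* = 122.
With the rebate, buyers effectively pay Pb = Ps − 23, where Ps is the price sellers receive.
On the curves, Pb = 1335/7 - (1/7)x and Ps = 136/9 + (2/9)x; the wedge Ps − Pb = 23 gives 136/9 + (2/9)x − (1335/7 - (1/7)x) = 23, so x' = 544.
Then Pb = 1335/7 − (1/7)·544 = 113 and Ps = 136/9 + (2/9)·544 = 136.
Government outlay = subsidy × quantity = 23 × 544 = 12512.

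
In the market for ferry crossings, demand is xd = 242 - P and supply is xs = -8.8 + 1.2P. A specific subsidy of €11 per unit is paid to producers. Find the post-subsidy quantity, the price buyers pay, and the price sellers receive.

Pre-subsidy: 242 - P = -8.8 + 1.2P gives P* = 114, x* = 128.
With the subsidy, sellers receive Ps = Pb + 11 for each unit, where Pb is the price buyers pay.
Supply in terms of Pb becomes xs = -8.8 + 1.2(Pb + 11) = 4.4 + 1.2Pb. Setting this equal to demand: 242 - Pb = 4.4 + 1.2Pb, so Pb = 108.
Sellers receive Ps = 108 + 11 = 119; x' = 242 − 1·108 = 134.

x' = 134; buyers pay €108; sellers receive €119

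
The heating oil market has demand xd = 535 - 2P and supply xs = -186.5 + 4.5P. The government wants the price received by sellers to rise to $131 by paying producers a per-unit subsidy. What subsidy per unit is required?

At a seller price of 131, quantity supplied is -186.5 + 4.5·131 = 403.
Buyers absorb 403 only when they pay Pb with 535 − 2·Pb = 403, i.e. Pb = 66.
s = Ps − Pb = 131 − 66 = 65.

Required subsidy s = $65 per unit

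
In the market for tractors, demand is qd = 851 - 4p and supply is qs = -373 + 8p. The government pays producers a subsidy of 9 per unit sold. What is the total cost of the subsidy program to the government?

Government cost = 4203

Pre-subsidy: 851 - 4p = -373 + 8p gives p* = 102, q* = 443.
With the subsidy, sellers receive ps = pb + 9 for each unit, where pb is the price buyers pay.
Supply in terms of pb becomes qs = -373 + 8(pb + 9) = -301 + 8pb. Setting this equal to demand: 851 - 4pb = -301 + 8pb, so pb = 96.
Sellers receive ps = 96 + 9 = 105; q' = 851 − 4·96 = 467.
Government outlay = subsidy × quantity = 9 × 467 = 4203.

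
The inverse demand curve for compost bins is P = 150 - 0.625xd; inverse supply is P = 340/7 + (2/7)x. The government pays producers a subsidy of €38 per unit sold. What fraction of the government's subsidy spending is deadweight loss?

DWL / government spending = 133/976

Pre-subsidy: 150 - 0.625x = 340/7 + (2/7)x gives x* = 5680/51 and P* = 4100/51.
With the subsidy, sellers receive Ps = Pb + 38 for each unit, where Pb is the price buyers pay.
On the curves, Pb = 150 - 0.625x and Ps = 340/7 + (2/7)x; the wedge Ps − Pb = 38 gives 340/7 + (2/7)x − (150 - 0.625x) = 38, so x' = 7808/51.
Then Pb = 150 − 0.625·(7808/51) = 2770/51 and Ps = 340/7 + (2/7)·(7808/51) = 4708/51.
ΔCS = ½(5680/51 + 7808/51)(4100/51 − 2770/51) = 2989840/867; ΔPS = ½(5680/51 + 7808/51)(4708/51 − 4100/51) = 1366784/867.
Government spending = 38 × 7808/51 = 296704/51.
DWL = ½ × 38 × (7808/51 − 5680/51) = 40432/51; fraction = (40432/51) / (296704/51) = 133/976.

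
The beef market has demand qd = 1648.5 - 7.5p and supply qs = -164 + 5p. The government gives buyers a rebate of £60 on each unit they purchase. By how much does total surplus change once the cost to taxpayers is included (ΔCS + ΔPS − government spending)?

Pre-subsidy: 1648.5 - 7.5p = -164 + 5p gives p* = 145, q* = 561.
With the rebate, buyers effectively pay pb = ps − 60, where ps is the price sellers receive.
Demand in terms of ps becomes qd = 1648.5 − 7.5(ps − 60) = 2098.5 - 7.5ps. Setting this equal to supply: 2098.5 - 7.5ps = -164 + 5ps, so ps = 181.
Buyers pay pb = 181 − 60 = 121; q' = -164 + 5·181 = 741.
ΔCS = ½(561 + 741)(145 − 121) = 15624; ΔPS = ½(561 + 741)(181 − 145) = 23436.
Government spending = 60 × 741 = 44460.
Net change = 15624 + 23436 − 44460 = -5400. The loss equals the DWL triangle ½·60·180.

Net change in total surplus = -£5400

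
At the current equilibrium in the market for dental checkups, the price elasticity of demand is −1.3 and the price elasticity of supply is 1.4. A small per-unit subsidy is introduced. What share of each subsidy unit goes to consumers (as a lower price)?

For a small subsidy around the equilibrium, the benefit split depends on the relative slopes, which at a point are proportional to the elasticities.
Buyer share = εs/(εs + |εd|) = 1.4/(1.4 + 1.3) = 14/27; seller share = |εd|/(εs + |εd|) = 13/27.

Consumer share = 14/27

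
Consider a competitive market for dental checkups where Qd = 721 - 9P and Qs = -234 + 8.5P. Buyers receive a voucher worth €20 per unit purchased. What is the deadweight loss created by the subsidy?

Pre-subsidy: 721 - 9P = -234 + 8.5P gives P* = 382/7, Q* = 1609/7.
With the rebate, buyers effectively pay Pb = Ps − 20, where Ps is the price sellers receive.
Demand in terms of Ps becomes Qd = 721 − 9(Ps − 20) = 901 - 9Ps. Setting this equal to supply: 901 - 9Ps = -234 + 8.5Ps, so Ps = 454/7.
Buyers pay Pb = 454/7 − 20 = 314/7; Q' = -234 + 8.5·(454/7) = 2221/7.
The subsidy expands output by 2221/7 − 1609/7 = 612/7 past the efficient level; on those units the gap between marginal cost and willingness to pay runs from 0 up to 20.
DWL = ½ × 20 × 612/7 = 6120/7.

Deadweight loss = 6120/7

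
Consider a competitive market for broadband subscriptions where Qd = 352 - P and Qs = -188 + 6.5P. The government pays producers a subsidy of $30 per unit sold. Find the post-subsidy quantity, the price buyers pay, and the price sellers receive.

Pre-subsidy: 352 - P = -188 + 6.5P gives P* = 72, Q* = 280.
With the subsidy, sellers receive Ps = Pb + 30 for each unit, where Pb is the price buyers pay.
Supply in terms of Pb becomes Qs = -188 + 6.5(Pb + 30) = 7 + 6.5Pb. Setting this equal to demand: 352 - Pb = 7 + 6.5Pb, so Pb = 46.
Sellers receive Ps = 46 + 30 = 76; Q' = 352 − 1·46 = 306.

Q' = 306; buyers pay $46; sellers receive $76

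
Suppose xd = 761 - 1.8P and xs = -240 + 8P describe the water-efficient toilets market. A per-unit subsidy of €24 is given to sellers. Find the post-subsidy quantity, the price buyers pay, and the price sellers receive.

x' = 30008/49; buyers pay 4045/49; sellers receive 5221/49

Pre-subsidy: 761 - 1.8P = -240 + 8P gives P* = 715/7, x* = 4040/7.
With the subsidy, sellers receive Ps = Pb + 24 for each unit, where Pb is the price buyers pay.
Supply in terms of Pb becomes xs = -240 + 8(Pb + 24) = -48 + 8Pb. Setting this equal to demand: 761 - 1.8Pb = -48 + 8Pb, so Pb = 4045/49.
Sellers receive Ps = 4045/49 + 24 = 5221/49; x' = 761 − 1.8·(4045/49) = 30008/49.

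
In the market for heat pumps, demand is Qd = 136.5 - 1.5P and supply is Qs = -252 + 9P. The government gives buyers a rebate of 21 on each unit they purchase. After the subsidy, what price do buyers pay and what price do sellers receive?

Buyers pay 19; sellers receive 40

Pre-subsidy: 136.5 - 1.5P = -252 + 9P gives P* = 37, Q* = 81.
With the rebate, buyers effectively pay Pb = Ps − 21, where Ps is the price sellers receive.
Demand in terms of Ps becomes Qd = 136.5 − 1.5(Ps − 21) = 168 - 1.5Ps. Setting this equal to supply: 168 - 1.5Ps = -252 + 9Ps, so Ps = 40.
Buyers pay Pb = 40 − 21 = 19; Q' = -252 + 9·40 = 108.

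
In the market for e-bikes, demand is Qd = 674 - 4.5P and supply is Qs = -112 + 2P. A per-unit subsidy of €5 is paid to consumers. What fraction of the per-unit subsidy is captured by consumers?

Consumer share = 4/13

Pre-subsidy: 674 - 4.5P = -112 + 2P gives P* = 1572/13, Q* = 1688/13.
With the rebate, buyers effectively pay Pb = Ps − 5, where Ps is the price sellers receive.
Demand in terms of Ps becomes Qd = 674 − 4.5(Ps − 5) = 696.5 - 4.5Ps. Setting this equal to supply: 696.5 - 4.5Ps = -112 + 2Ps, so Ps = 1617/13.
Buyers pay Pb = 1617/13 − 5 = 1552/13; Q' = -112 + 2·(1617/13) = 1778/13.
Buyers' price falls by P* − Pb = 1572/13 − 1552/13 = 20/13; sellers' price rises by Ps − P* = 1617/13 − 1572/13 = 45/13.
So consumers capture (20/13)/5 = 4/13 of each unit of subsidy.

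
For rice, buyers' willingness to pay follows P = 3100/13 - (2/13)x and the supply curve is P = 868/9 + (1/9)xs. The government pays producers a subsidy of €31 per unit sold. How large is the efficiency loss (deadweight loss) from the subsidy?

Deadweight loss = €1813.5

Pre-subsidy: 3100/13 - (2/13)x = 868/9 + (1/9)x gives x* = 536 and P* = 156.
With the subsidy, sellers receive Ps = Pb + 31 for each unit, where Pb is the price buyers pay.
On the curves, Pb = 3100/13 - (2/13)x and Ps = 868/9 + (1/9)x; the wedge Ps − Pb = 31 gives 868/9 + (1/9)x − (3100/13 - (2/13)x) = 31, so x' = 653.
Then Pb = 3100/13 − (2/13)·653 = 138 and Ps = 868/9 + (1/9)·653 = 169.
The subsidy expands output by 653 − 536 = 117 past the efficient level; on those units the gap between marginal cost and willingness to pay runs from 0 up to 31.
DWL = ½ × 31 × 117 = 1813.5.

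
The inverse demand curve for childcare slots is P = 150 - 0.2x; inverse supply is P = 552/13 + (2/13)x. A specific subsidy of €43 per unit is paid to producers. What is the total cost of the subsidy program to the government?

Pre-subsidy: 150 - 0.2x = 552/13 + (2/13)x gives x* = 6990/23 and P* = 2052/23.
With the subsidy, sellers receive Ps = Pb + 43 for each unit, where Pb is the price buyers pay.
On the curves, Pb = 150 - 0.2x and Ps = 552/13 + (2/13)x; the wedge Ps − Pb = 43 gives 552/13 + (2/13)x − (150 - 0.2x) = 43, so x' = 9785/23.
Then Pb = 150 − 0.2·(9785/23) = 1493/23 and Ps = 552/13 + (2/13)·(9785/23) = 2482/23.
Government outlay = subsidy × quantity = 43 × 9785/23 = 420755/23.

Government cost = 420755/23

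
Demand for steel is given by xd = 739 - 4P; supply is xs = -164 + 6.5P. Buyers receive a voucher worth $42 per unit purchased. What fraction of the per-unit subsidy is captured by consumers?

Pre-subsidy: 739 - 4P = -164 + 6.5P gives P* = 86, x* = 395.
With the rebate, buyers effectively pay Pb = Ps − 42, where Ps is the price sellers receive.
Demand in terms of Ps becomes xd = 739 − 4(Ps − 42) = 907 - 4Ps. Setting this equal to supply: 907 - 4Ps = -164 + 6.5Ps, so Ps = 102.
Buyers pay Pb = 102 − 42 = 60; x' = -164 + 6.5·102 = 499.
Buyers' price falls by P* − Pb = 86 − 60 = 26; sellers' price rises by Ps − P* = 102 − 86 = 16.
So consumers capture 26/42 = 13/21 of each unit of subsidy.

Consumer share = 13/21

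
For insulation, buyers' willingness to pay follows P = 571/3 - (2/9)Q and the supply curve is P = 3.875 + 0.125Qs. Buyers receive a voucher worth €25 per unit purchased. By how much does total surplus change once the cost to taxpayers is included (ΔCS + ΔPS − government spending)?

Pre-subsidy: 571/3 - (2/9)Q = 3.875 + 0.125Q gives Q* = 537 and P* = 71.
With the rebate, buyers effectively pay Pb = Ps − 25, where Ps is the price sellers receive.
On the curves, Pb = 571/3 - (2/9)Q and Ps = 3.875 + 0.125Q; the wedge Ps − Pb = 25 gives 3.875 + 0.125Q − (571/3 - (2/9)Q) = 25, so Q' = 609.
Then Pb = 571/3 − (2/9)·609 = 55 and Ps = 3.875 + 0.125·609 = 80.
ΔCS = ½(537 + 609)(71 − 55) = 9168; ΔPS = ½(537 + 609)(80 − 71) = 5157.
Government spending = 25 × 609 = 15225.
Net change = 9168 + 5157 − 15225 = -900. The loss equals the DWL triangle ½·25·72.

Net change in total surplus = -€900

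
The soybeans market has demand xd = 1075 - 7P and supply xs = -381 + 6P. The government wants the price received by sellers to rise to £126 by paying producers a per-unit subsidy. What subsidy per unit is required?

Required subsidy s = £26 per unit

At a seller price of 126, quantity supplied is -381 + 6·126 = 375.
Buyers absorb 375 only when they pay Pb with 1075 − 7·Pb = 375, i.e. Pb = 100.
s = Ps − Pb = 126 − 100 = 26.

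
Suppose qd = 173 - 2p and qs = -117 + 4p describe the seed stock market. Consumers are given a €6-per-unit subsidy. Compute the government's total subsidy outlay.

Pre-subsidy: 173 - 2p = -117 + 4p gives p* = 145/3, q* = 229/3.
With the rebate, buyers effectively pay pb = ps − 6, where ps is the price sellers receive.
Demand in terms of ps becomes qd = 173 − 2(ps − 6) = 185 - 2ps. Setting this equal to supply: 185 - 2ps = -117 + 4ps, so ps = 151/3.
Buyers pay pb = 151/3 − 6 = 133/3; q' = -117 + 4·(151/3) = 253/3.
Government outlay = subsidy × quantity = 6 × 253/3 = 506.

Government cost = €506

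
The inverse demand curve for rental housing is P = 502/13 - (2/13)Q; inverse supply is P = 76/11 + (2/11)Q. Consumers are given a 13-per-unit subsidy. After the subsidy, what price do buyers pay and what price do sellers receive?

Pre-subsidy: 502/13 - (2/13)Q = 76/11 + (2/11)Q gives Q* = 2267/24 and P* = 289/12.
With the rebate, buyers effectively pay Pb = Ps − 13, where Ps is the price sellers receive.
On the curves, Pb = 502/13 - (2/13)Q and Ps = 76/11 + (2/11)Q; the wedge Ps − Pb = 13 gives 76/11 + (2/11)Q − (502/13 - (2/13)Q) = 13, so Q' = 133.1875.
Then Pb = 502/13 − (2/13)·133.1875 = 18.125 and Ps = 76/11 + (2/11)·133.1875 = 31.125.

Buyers pay 18.125; sellers receive 31.125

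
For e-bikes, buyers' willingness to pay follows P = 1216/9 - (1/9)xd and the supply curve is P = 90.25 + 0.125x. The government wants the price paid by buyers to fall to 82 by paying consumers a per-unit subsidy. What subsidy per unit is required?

Required subsidy s = 68 per unit

At a buyer price of 82, quantity demanded is 1216 − 9·82 = 478.
Sellers supply 478 only when they receive Ps = 90.25 + 0.125·478 = 150.
s = Ps − Pb = 150 − 82 = 68.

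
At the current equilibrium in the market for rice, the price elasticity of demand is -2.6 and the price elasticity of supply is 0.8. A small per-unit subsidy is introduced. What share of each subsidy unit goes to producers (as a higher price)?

Producer share = 13/17

For a small subsidy around the equilibrium, the benefit split depends on the relative slopes, which at a point are proportional to the elasticities.
Buyer share = εs/(εs + |εd|) = 0.8/(0.8 + 2.6) = 4/17; seller share = |εd|/(εs + |εd|) = 13/17.
So producers capture 13/17 of the subsidy.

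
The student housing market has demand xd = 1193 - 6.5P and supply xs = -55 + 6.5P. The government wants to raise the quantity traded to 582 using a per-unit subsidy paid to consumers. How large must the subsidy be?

Required subsidy s = 4 per unit

At x = 582, invert demand for the buyer price: Pb = (1193 − 582)/6.5 = 94; invert supply for the seller price: Ps = (582 − (-55))/6.5 = 98.
The subsidy must fill the gap: s = Ps − Pb = 98 − 94 = 4.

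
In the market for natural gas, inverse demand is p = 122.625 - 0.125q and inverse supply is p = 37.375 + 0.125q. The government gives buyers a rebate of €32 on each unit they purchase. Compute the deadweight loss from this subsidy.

Pre-subsidy: 122.625 - 0.125q = 37.375 + 0.125q gives q* = 341 and p* = 80.
With the rebate, buyers effectively pay pb = ps − 32, where ps is the price sellers receive.
On the curves, pb = 122.625 - 0.125q and ps = 37.375 + 0.125q; the wedge ps − pb = 32 gives 37.375 + 0.125q − (122.625 - 0.125q) = 32, so q' = 469.
Then pb = 122.625 − 0.125·469 = 64 and ps = 37.375 + 0.125·469 = 96.
The subsidy expands output by 469 − 341 = 128 past the efficient level; on those units the gap between marginal cost and willingness to pay runs from 0 up to 32.
DWL = ½ × 32 × 128 = 2048.

Deadweight loss = €2048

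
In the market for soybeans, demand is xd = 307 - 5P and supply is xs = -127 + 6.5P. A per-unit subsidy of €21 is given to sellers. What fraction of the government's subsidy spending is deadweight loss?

Pre-subsidy: 307 - 5P = -127 + 6.5P gives P* = 868/23, x* = 2721/23.
With the subsidy, sellers receive Ps = Pb + 21 for each unit, where Pb is the price buyers pay.
Supply in terms of Pb becomes xs = -127 + 6.5(Pb + 21) = 9.5 + 6.5Pb. Setting this equal to demand: 307 - 5Pb = 9.5 + 6.5Pb, so Pb = 595/23.
Sellers receive Ps = 595/23 + 21 = 1078/23; x' = 307 − 5·(595/23) = 4086/23.
ΔCS = ½(2721/23 + 4086/23)(868/23 − 595/23) = 1858311/1058; ΔPS = ½(2721/23 + 4086/23)(1078/23 − 868/23) = 714735/529.
Government spending = 21 × 4086/23 = 85806/23.
DWL = ½ × 21 × (4086/23 − 2721/23) = 28665/46; fraction = (28665/46) / (85806/23) = 455/2724.

DWL / government spending = 455/2724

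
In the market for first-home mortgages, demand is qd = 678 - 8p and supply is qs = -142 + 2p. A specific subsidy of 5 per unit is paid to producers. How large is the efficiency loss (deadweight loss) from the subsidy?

Deadweight loss = 20

Pre-subsidy: 678 - 8p = -142 + 2p gives p* = 82, q* = 22.
With the subsidy, sellers receive ps = pb + 5 for each unit, where pb is the price buyers pay.
Supply in terms of pb becomes qs = -142 + 2(pb + 5) = -132 + 2pb. Setting this equal to demand: 678 - 8pb = -132 + 2pb, so pb = 81.
Sellers receive ps = 81 + 5 = 86; q' = 678 − 8·81 = 30.
The subsidy expands output by 30 − 22 = 8 past the efficient level; on those units the gap between marginal cost and willingness to pay runs from 0 up to 5.
DWL = ½ × 5 × 8 = 20.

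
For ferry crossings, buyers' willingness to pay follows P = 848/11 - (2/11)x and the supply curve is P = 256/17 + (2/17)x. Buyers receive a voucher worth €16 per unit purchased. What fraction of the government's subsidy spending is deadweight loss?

DWL / government spending = 187/1824

Pre-subsidy: 848/11 - (2/11)x = 256/17 + (2/17)x gives x* = 1450/7 and P* = 276/7.
With the rebate, buyers effectively pay Pb = Ps − 16, where Ps is the price sellers receive.
On the curves, Pb = 848/11 - (2/11)x and Ps = 256/17 + (2/17)x; the wedge Ps − Pb = 16 gives 256/17 + (2/17)x − (848/11 - (2/11)x) = 16, so x' = 1824/7.
Then Pb = 848/11 − (2/11)·(1824/7) = 208/7 and Ps = 256/17 + (2/17)·(1824/7) = 320/7.
ΔCS = ½(1450/7 + 1824/7)(276/7 − 208/7) = 111316/49; ΔPS = ½(1450/7 + 1824/7)(320/7 − 276/7) = 72028/49.
Government spending = 16 × 1824/7 = 29184/7.
DWL = ½ × 16 × (1824/7 − 1450/7) = 2992/7; fraction = (2992/7) / (29184/7) = 187/1824.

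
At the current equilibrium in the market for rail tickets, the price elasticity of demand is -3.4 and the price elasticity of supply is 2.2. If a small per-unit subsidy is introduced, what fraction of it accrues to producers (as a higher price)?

Producer share = 17/28

For a small subsidy around the equilibrium, the benefit split depends on the relative slopes, which at a point are proportional to the elasticities.
Buyer share = εs/(εs + |εd|) = 2.2/(2.2 + 3.4) = 11/28; seller share = |εd|/(εs + |εd|) = 17/28.
So producers capture 17/28 of the subsidy.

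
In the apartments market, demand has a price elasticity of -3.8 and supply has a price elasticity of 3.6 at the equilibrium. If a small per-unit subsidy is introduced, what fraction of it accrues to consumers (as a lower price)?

For a small subsidy around the equilibrium, the benefit split depends on the relative slopes, which at a point are proportional to the elasticities.
Buyer share = εs/(εs + |εd|) = 3.6/(3.6 + 3.8) = 18/37; seller share = |εd|/(εs + |εd|) = 19/37.

Consumer share = 18/37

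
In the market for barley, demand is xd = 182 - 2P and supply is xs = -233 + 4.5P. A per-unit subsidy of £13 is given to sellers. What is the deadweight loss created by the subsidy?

Pre-subsidy: 182 - 2P = -233 + 4.5P gives P* = 830/13, x* = 706/13.
With the subsidy, sellers receive Ps = Pb + 13 for each unit, where Pb is the price buyers pay.
Supply in terms of Pb becomes xs = -233 + 4.5(Pb + 13) = -174.5 + 4.5Pb. Setting this equal to demand: 182 - 2Pb = -174.5 + 4.5Pb, so Pb = 713/13.
Sellers receive Ps = 713/13 + 13 = 882/13; x' = 182 − 2·(713/13) = 940/13.
The subsidy expands output by 940/13 − 706/13 = 18 past the efficient level; on those units the gap between marginal cost and willingness to pay runs from 0 up to 13.
DWL = ½ × 13 × 18 = 117.

Deadweight loss = £117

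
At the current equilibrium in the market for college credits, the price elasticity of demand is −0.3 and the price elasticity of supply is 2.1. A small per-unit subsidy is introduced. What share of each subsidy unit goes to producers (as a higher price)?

Producer share = 0.125

For a small subsidy around the equilibrium, the benefit split depends on the relative slopes, which at a point are proportional to the elasticities.
Buyer share = εs/(εs + |εd|) = 2.1/(2.1 + 0.3) = 0.875; seller share = |εd|/(εs + |εd|) = 0.125.
So producers capture 0.125 of the subsidy.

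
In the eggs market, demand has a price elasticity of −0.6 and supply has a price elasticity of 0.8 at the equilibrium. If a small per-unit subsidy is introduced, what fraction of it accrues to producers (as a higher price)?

For a small subsidy around the equilibrium, the benefit split depends on the relative slopes, which at a point are proportional to the elasticities.
Buyer share = εs/(εs + |εd|) = 0.8/(0.8 + 0.6) = 4/7; seller share = |εd|/(εs + |εd|) = 3/7.
So producers capture 3/7 of the subsidy.

Producer share = 3/7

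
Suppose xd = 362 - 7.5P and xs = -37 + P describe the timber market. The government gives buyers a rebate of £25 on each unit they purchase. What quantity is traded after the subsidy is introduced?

x' = 32

Pre-subsidy: 362 - 7.5P = -37 + P gives P* = 798/17, x* = 169/17.
With the rebate, buyers effectively pay Pb = Ps − 25, where Ps is the price sellers receive.
Demand in terms of Ps becomes xd = 362 − 7.5(Ps − 25) = 549.5 - 7.5Ps. Setting this equal to supply: 549.5 - 7.5Ps = -37 + Ps, so Ps = 69.
Buyers pay Pb = 69 − 25 = 44; x' = -37 + 1·69 = 32.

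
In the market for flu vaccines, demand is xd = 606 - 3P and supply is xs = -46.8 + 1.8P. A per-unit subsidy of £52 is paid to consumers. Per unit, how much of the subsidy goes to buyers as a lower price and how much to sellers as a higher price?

Buyers gain £19.5 per unit; sellers gain £32.5 per unit

Pre-subsidy: 606 - 3P = -46.8 + 1.8P gives P* = 136, x* = 198.
With the rebate, buyers effectively pay Pb = Ps − 52, where Ps is the price sellers receive.
Demand in terms of Ps becomes xd = 606 − 3(Ps − 52) = 762 - 3Ps. Setting this equal to supply: 762 - 3Ps = -46.8 + 1.8Ps, so Ps = 168.5.
Buyers pay Pb = 168.5 − 52 = 116.5; x' = -46.8 + 1.8·168.5 = 256.5.
Buyers' price falls by P* − Pb = 136 − 116.5 = 19.5; sellers' price rises by Ps − P* = 168.5 − 136 = 32.5.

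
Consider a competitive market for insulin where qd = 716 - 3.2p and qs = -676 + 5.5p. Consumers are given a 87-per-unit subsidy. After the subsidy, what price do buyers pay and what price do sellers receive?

Pre-subsidy: 716 - 3.2p = -676 + 5.5p gives p* = 160, q* = 204.
With the rebate, buyers effectively pay pb = ps − 87, where ps is the price sellers receive.
Demand in terms of ps becomes qd = 716 − 3.2(ps − 87) = 994.4 - 3.2ps. Setting this equal to supply: 994.4 - 3.2ps = -676 + 5.5ps, so ps = 192.
Buyers pay pb = 192 − 87 = 105; q' = -676 + 5.5·192 = 380.

Buyers pay 105; sellers receive 192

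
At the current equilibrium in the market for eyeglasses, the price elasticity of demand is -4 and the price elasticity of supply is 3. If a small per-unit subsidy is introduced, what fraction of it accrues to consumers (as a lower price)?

Consumer share = 3/7

For a small subsidy around the equilibrium, the benefit split depends on the relative slopes, which at a point are proportional to the elasticities.
Buyer share = εs/(εs + |εd|) = 3/(3 + 4) = 3/7; seller share = |εd|/(εs + |εd|) = 4/7.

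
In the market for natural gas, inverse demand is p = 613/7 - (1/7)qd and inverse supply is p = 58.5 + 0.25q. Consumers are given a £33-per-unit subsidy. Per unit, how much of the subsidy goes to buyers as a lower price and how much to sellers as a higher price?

Buyers gain £12 per unit; sellers gain £21 per unit

Pre-subsidy: 613/7 - (1/7)q = 58.5 + 0.25q gives q* = 74 and p* = 77.
With the rebate, buyers effectively pay pb = ps − 33, where ps is the price sellers receive.
On the curves, pb = 613/7 - (1/7)q and ps = 58.5 + 0.25q; the wedge ps − pb = 33 gives 58.5 + 0.25q − (613/7 - (1/7)q) = 33, so q' = 158.
Then pb = 613/7 − (1/7)·158 = 65 and ps = 58.5 + 0.25·158 = 98.
Buyers' price falls by p* − pb = 77 − 65 = 12; sellers' price rises by ps − p* = 98 − 77 = 21.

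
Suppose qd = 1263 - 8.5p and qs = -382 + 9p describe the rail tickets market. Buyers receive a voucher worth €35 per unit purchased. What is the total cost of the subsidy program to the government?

Government cost = €21595

Pre-subsidy: 1263 - 8.5p = -382 + 9p gives p* = 94, q* = 464.
With the rebate, buyers effectively pay pb = ps − 35, where ps is the price sellers receive.
Demand in terms of ps becomes qd = 1263 − 8.5(ps − 35) = 1560.5 - 8.5ps. Setting this equal to supply: 1560.5 - 8.5ps = -382 + 9ps, so ps = 111.
Buyers pay pb = 111 − 35 = 76; q' = -382 + 9·111 = 617.
Government outlay = subsidy × quantity = 35 × 617 = 21595.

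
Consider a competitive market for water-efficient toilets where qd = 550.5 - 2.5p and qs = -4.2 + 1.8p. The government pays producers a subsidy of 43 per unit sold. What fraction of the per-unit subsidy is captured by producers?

Pre-subsidy: 550.5 - 2.5p = -4.2 + 1.8p gives p* = 129, q* = 228.
With the subsidy, sellers receive ps = pb + 43 for each unit, where pb is the price buyers pay.
Supply in terms of pb becomes qs = -4.2 + 1.8(pb + 43) = 73.2 + 1.8pb. Setting this equal to demand: 550.5 - 2.5pb = 73.2 + 1.8pb, so pb = 111.
Sellers receive ps = 111 + 43 = 154; q' = 550.5 − 2.5·111 = 273.
Buyers' price falls by p* − pb = 129 − 111 = 18; sellers' price rises by ps − p* = 154 − 129 = 25.
So producers capture 25/43 = 25/43 of each unit of subsidy.

Producer share = 25/43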